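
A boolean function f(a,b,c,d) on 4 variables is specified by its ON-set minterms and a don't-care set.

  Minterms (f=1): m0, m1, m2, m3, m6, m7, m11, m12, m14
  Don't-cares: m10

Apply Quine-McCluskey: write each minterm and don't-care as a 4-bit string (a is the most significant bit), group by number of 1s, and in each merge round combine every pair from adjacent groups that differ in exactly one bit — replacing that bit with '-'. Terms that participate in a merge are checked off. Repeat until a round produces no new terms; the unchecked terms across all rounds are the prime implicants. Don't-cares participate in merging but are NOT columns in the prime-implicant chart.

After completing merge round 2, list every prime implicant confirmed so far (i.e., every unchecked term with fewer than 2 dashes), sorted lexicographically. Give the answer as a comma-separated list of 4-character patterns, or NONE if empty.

11-0

Round 0: 0000✓ 0001✓ 0010✓ 0011✓ 0110✓ 0111✓ 1010✓ 1011✓ 1100✓ 1110✓
Round 1: -010✓ -011✓ -110✓ 0-10✓ 0-11✓ 00-0✓ 00-1✓ 000-✓ 001-✓ 011-✓ 1-10✓ 101-✓ 11-0
Round 2: --10 -01- 0-1- 00--
PIs = {--10, -01-, 0-1-, 00--, 11-0}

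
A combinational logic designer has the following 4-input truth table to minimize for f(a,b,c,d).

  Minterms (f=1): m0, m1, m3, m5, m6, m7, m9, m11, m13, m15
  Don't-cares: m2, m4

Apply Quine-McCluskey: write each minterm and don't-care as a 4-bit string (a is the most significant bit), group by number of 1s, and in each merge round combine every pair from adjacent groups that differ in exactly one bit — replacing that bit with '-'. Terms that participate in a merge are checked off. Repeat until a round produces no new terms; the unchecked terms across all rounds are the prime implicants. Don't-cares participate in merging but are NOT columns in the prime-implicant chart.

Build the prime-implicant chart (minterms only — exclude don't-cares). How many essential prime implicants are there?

[col 0] 0000*, 0001*, 0010*, 0011*, 0100*, 0101*, 0110*, 0111*, 1001*, 1011*, 1101*, 1111*
[col 1] -001*, -011*, -101*, -111*, 0-00*, 0-01*, 0-10*, 0-11*, 00-0*, 00-1*, 000-*, 001-*, 01-0*, 01-1*, 010-*, 011-*, 1-01*, 1-11*, 10-1*, 11-1*
[col 2] --01*, --11*, -0-1*, -1-1*, 0--0*, 0--1*, 0-0-*, 0-1-*, 00--*, 01--*, 1--1*
[col 3] ---1, 0---
Prime implicants: ---1, 0---
PI chart (minterm → PIs covering it):
  0 | 0---  (sole → essential)
  1 | ---1,0---
  3 | ---1,0---
  5 | ---1,0---
  6 | 0---  (sole → essential)
  7 | ---1,0---
  9 | ---1  (sole → essential)
  11 | ---1  (sole → essential)
  13 | ---1  (sole → essential)
  15 | ---1  (sole → essential)
Essential prime implicants: ---1, 0---

2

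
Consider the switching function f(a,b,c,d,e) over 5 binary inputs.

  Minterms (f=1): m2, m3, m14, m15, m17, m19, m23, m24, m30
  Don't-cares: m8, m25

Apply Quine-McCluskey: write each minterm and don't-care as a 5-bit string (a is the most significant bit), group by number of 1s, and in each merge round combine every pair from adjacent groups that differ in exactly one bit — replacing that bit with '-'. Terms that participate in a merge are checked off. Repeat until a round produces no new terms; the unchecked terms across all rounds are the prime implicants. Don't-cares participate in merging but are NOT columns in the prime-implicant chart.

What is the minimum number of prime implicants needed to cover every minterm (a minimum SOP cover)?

size-2^0 implicants → 00010(✓)  00011(✓)  01000(✓)  01110(✓)  01111(✓)  10001(✓)  10011(✓)  10111(✓)  11000(✓)  11001(✓)  11110(✓)
size-2^1 implicants → -0011  -1000  -1110  0001-  0111-  1-001  10-11  100-1  1100-
Unchecked terms (primes): -0011, -1000, -1110, 0001-, 0111-, 1-001, 10-11, 100-1, 1100-
Minterm coverage:
  m2 ⊆ 0001- [E]
  m3 ⊆ -0011,0001-
  m14 ⊆ -1110,0111-
  m15 ⊆ 0111- [E]
  m17 ⊆ 1-001,100-1
  m19 ⊆ -0011,10-11,100-1
  m23 ⊆ 10-11 [E]
  m24 ⊆ -1000,1100-
  m30 ⊆ -1110 [E]
E = {-1110, 0001-, 0111-, 10-11}
Petrick residual → -1000, 1-001
Cover = bc'd'e' + bcde' + a'b'c'd + a'bcd + ac'd'e + ab'de  |cover|=6

6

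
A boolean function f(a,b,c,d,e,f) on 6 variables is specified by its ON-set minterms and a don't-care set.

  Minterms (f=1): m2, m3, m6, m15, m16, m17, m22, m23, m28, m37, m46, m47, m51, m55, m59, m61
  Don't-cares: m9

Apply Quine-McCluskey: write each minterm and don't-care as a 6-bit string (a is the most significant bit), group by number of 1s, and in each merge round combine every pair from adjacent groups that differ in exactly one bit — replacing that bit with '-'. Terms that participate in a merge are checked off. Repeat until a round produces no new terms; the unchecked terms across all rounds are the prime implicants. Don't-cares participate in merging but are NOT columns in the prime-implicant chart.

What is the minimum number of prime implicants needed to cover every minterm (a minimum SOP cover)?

Round 0: 000010✓ 000011✓ 000110✓ 001001 001111✓ 010000✓ 010001✓ 010110✓ 010111✓ 011100 100101 101110✓ 101111✓ 110011✓ 110111✓ 111011✓ 111101
Round 1: -01111 -10111 0-0110 000-10 00001- 01000- 01011- 10111- 11-011 110-11
PIs = {-01111, -10111, 0-0110, 000-10, 00001-, 001001, 01000-, 01011-, 011100, 100101, 10111-, 11-011, 110-11, 111101}
Coverage chart:
  m2: 000-10,00001-
  m3: 00001- ←essential
  m6: 0-0110,000-10
  m15: -01111 ←essential
  m16: 01000- ←essential
  m17: 01000- ←essential
  m22: 0-0110,01011-
  m23: -10111,01011-
  m28: 011100 ←essential
  m37: 100101 ←essential
  m46: 10111- ←essential
  m47: -01111,10111-
  m51: 11-011,110-11
  m55: -10111,110-11
  m59: 11-011 ←essential
  m61: 111101 ←essential
Essential: -01111, 00001-, 01000-, 011100, 100101, 10111-, 11-011, 111101
Petrick residual → -10111, 0-0110
Min cover (10 terms): b'cdef + bc'def + a'c'def' + a'b'c'd'e + a'bc'd'e' + a'bcde'f' + ab'c'de'f + ab'cde + abd'ef + abcde'f

10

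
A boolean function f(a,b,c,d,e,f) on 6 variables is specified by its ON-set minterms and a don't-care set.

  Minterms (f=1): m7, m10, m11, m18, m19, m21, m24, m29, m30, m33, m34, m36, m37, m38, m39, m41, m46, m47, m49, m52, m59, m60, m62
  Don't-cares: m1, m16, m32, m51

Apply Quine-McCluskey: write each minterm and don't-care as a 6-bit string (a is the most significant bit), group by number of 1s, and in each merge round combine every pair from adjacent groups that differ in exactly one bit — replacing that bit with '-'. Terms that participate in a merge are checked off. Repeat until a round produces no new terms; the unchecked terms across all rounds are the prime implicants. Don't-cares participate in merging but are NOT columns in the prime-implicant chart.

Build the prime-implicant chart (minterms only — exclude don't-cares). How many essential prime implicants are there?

9

size-2^0 implicants → 000001(✓)  000111(✓)  001010(✓)  001011(✓)  010000(✓)  010010(✓)  010011(✓)  010101(✓)  011000(✓)  011101(✓)  011110(✓)  100000(✓)  100001(✓)  100010(✓)  100100(✓)  100101(✓)  100110(✓)  100111(✓)  101001(✓)  101110(✓)  101111(✓)  110001(✓)  110011(✓)  110100(✓)  111011(✓)  111100(✓)  111110(✓)
size-2^1 implicants → -00001  -00111  -10011  -11110  00101-  01-000  01-101  0100-0  01001-  1-0001  1-0100  1-1110  10-001  10-110(✓)  10-111(✓)  100-00(✓)  100-01(✓)  100-10(✓)  1000-0(✓)  10000-(✓)  1001-0(✓)  1001-1(✓)  10010-(✓)  10011-(✓)  10111-(✓)  11-011  11-100  1100-1  1111-0
size-2^2 implicants → 10-11-  100--0  100-0-  1001--
Unchecked terms (primes): -00001, -00111, -10011, -11110, 00101-, 01-000, 01-101, 0100-0, 01001-, 1-0001, 1-0100, 1-1110, 10-001, 10-11-, 100--0, 100-0-, 1001--, 11-011, 11-100, 1100-1, 1111-0
Minterm coverage:
  m7 ⊆ -00111 [E]
  m10 ⊆ 00101- [E]
  m11 ⊆ 00101- [E]
  m18 ⊆ 0100-0,01001-
  m19 ⊆ -10011,01001-
  m21 ⊆ 01-101 [E]
  m24 ⊆ 01-000 [E]
  m29 ⊆ 01-101 [E]
  m30 ⊆ -11110 [E]
  m33 ⊆ -00001,1-0001,10-001,100-0-
  m34 ⊆ 100--0 [E]
  m36 ⊆ 1-0100,100--0,100-0-,1001--
  m37 ⊆ 100-0-,1001--
  m38 ⊆ 10-11-,100--0,1001--
  m39 ⊆ -00111,10-11-,1001--
  m41 ⊆ 10-001 [E]
  m46 ⊆ 1-1110,10-11-
  m47 ⊆ 10-11- [E]
  m49 ⊆ 1-0001,1100-1
  m52 ⊆ 1-0100,11-100
  m59 ⊆ 11-011 [E]
  m60 ⊆ 11-100,1111-0
  m62 ⊆ -11110,1-1110,1111-0
E = {-00111, -11110, 00101-, 01-000, 01-101, 10-001, 10-11-, 100--0, 11-011}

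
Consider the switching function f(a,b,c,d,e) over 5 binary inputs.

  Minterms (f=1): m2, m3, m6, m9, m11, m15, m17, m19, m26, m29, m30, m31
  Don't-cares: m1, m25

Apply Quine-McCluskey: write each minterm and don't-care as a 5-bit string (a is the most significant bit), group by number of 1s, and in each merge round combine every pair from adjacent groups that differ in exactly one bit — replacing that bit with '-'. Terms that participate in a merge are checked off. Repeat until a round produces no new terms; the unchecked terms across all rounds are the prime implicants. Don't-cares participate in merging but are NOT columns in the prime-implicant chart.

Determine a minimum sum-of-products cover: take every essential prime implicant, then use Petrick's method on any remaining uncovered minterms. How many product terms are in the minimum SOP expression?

6

[col 0] 00001*, 00010*, 00011*, 00110*, 01001*, 01011*, 01111*, 10001*, 10011*, 11001*, 11010*, 11101*, 11110*, 11111*
[col 1] -0001*, -0011*, -1001*, -1111, 0-001*, 0-011*, 00-10, 000-1*, 0001-, 01-11, 010-1*, 1-001*, 100-1*, 11-01, 11-10, 111-1, 1111-
[col 2] --001, -00-1, 0-0-1
Prime implicants: --001, -00-1, -1111, 0-0-1, 00-10, 0001-, 01-11, 11-01, 11-10, 111-1, 1111-
PI chart (minterm → PIs covering it):
  2 | 00-10,0001-
  3 | -00-1,0-0-1,0001-
  6 | 00-10  (sole → essential)
  9 | --001,0-0-1
  11 | 0-0-1,01-11
  15 | -1111,01-11
  17 | --001,-00-1
  19 | -00-1  (sole → essential)
  26 | 11-10  (sole → essential)
  29 | 11-01,111-1
  30 | 11-10,1111-
  31 | -1111,111-1,1111-
Essential prime implicants: -00-1, 00-10, 11-10
Petrick residual → --001, 01-11, 111-1
Minimum SOP uses 6 PIs: c'd'e + b'c'e + a'b'de' + a'bde + abde' + abce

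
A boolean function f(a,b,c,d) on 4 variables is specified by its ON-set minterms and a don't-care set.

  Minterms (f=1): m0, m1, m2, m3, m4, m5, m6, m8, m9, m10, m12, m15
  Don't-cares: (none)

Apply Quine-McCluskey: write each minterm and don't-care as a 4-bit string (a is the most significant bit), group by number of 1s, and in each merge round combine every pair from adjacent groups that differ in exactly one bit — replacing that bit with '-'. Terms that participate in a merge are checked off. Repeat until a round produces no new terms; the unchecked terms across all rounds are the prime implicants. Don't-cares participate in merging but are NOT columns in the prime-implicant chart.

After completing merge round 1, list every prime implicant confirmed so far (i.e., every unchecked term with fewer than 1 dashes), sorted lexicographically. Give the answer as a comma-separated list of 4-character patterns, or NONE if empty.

1111

[col 0] 0000*, 0001*, 0010*, 0011*, 0100*, 0101*, 0110*, 1000*, 1001*, 1010*, 1100*, 1111
[col 1] -000*, -001*, -010*, -100*, 0-00*, 0-01*, 0-10*, 00-0*, 00-1*, 000-*, 001-*, 01-0*, 010-*, 1-00*, 10-0*, 100-*
[col 2] --00, -0-0, -00-, 0--0, 0-0-, 00--
Prime implicants: --00, -0-0, -00-, 0--0, 0-0-, 00--, 1111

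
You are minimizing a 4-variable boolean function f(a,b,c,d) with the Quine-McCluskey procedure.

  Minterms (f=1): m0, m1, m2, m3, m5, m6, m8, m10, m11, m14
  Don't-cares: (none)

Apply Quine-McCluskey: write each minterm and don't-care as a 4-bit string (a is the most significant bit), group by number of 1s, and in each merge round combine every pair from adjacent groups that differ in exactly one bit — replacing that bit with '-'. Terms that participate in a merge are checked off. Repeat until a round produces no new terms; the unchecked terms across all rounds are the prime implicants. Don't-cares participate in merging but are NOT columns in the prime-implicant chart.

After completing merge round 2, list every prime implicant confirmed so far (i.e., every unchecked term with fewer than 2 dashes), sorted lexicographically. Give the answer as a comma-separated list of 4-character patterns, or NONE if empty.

0-01

[col 0] 0000*, 0001*, 0010*, 0011*, 0101*, 0110*, 1000*, 1010*, 1011*, 1110*
[col 1] -000*, -010*, -011*, -110*, 0-01, 0-10*, 00-0*, 00-1*, 000-*, 001-*, 1-10*, 10-0*, 101-*
[col 2] --10, -0-0, -01-, 00--
Prime implicants: --10, -0-0, -01-, 0-01, 00--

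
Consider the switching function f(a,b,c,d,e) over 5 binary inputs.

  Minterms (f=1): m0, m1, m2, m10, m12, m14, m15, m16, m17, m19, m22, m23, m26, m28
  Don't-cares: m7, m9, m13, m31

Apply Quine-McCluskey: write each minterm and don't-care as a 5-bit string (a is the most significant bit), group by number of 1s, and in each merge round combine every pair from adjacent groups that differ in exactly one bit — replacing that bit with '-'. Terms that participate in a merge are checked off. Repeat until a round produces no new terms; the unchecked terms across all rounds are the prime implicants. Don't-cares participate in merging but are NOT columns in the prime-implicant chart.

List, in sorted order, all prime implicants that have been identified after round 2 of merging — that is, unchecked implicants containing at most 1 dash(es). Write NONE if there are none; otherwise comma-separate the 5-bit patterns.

Round 0: 00000✓ 00001✓ 00010✓ 00111✓ 01001✓ 01010✓ 01100✓ 01101✓ 01110✓ 01111✓ 10000✓ 10001✓ 10011✓ 10110✓ 10111✓ 11010✓ 11100✓ 11111✓
Round 1: -0000✓ -0001✓ -0111✓ -1010 -1100 -1111✓ 0-001 0-010 0-111✓ 000-0 0000-✓ 01-01 01-10 011-0✓ 011-1✓ 0110-✓ 0111-✓ 1-111✓ 10-11 100-1 1000-✓ 1011-
Round 2: --111 -000- 011--
PIs = {--111, -000-, -1010, -1100, 0-001, 0-010, 000-0, 01-01, 01-10, 011--, 10-11, 100-1, 1011-}

-1010, -1100, 0-001, 0-010, 000-0, 01-01, 01-10, 10-11, 100-1, 1011-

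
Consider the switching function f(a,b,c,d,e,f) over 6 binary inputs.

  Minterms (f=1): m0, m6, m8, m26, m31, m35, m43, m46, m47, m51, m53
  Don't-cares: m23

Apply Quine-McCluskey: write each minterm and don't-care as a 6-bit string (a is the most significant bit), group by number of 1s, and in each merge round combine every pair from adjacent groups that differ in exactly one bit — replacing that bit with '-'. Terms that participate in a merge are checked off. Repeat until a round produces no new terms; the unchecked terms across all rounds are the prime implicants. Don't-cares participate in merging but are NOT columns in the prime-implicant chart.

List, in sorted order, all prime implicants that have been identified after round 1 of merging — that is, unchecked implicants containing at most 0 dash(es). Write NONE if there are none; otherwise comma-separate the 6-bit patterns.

Round 0: 000000✓ 000110 001000✓ 010111✓ 011010 011111✓ 100011✓ 101011✓ 101110✓ 101111✓ 110011✓ 110101
Round 1: 00-000 01-111 1-0011 10-011 101-11 10111-
PIs = {00-000, 000110, 01-111, 011010, 1-0011, 10-011, 101-11, 10111-, 110101}

000110, 011010, 110101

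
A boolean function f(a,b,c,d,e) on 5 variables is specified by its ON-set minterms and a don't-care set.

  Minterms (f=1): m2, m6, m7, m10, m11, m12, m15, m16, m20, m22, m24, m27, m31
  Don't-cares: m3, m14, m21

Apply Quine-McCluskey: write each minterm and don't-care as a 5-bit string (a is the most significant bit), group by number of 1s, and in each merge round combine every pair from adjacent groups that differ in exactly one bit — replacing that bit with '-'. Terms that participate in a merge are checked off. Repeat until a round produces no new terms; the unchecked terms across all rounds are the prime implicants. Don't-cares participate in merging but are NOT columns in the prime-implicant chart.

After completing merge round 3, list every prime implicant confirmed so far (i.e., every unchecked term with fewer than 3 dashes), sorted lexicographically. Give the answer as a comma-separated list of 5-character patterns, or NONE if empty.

size-2^0 implicants → 00010(✓)  00011(✓)  00110(✓)  00111(✓)  01010(✓)  01011(✓)  01100(✓)  01110(✓)  01111(✓)  10000(✓)  10100(✓)  10101(✓)  10110(✓)  11000(✓)  11011(✓)  11111(✓)
size-2^1 implicants → -0110  -1011(✓)  -1111(✓)  0-010(✓)  0-011(✓)  0-110(✓)  0-111(✓)  00-10(✓)  00-11(✓)  0001-(✓)  0011-(✓)  01-10(✓)  01-11(✓)  0101-(✓)  011-0  0111-(✓)  1-000  10-00  101-0  1010-  11-11(✓)
size-2^2 implicants → -1-11  0--10(✓)  0--11(✓)  0-01-(✓)  0-11-(✓)  00-1-(✓)  01-1-(✓)
size-2^3 implicants → 0--1-
Unchecked terms (primes): -0110, -1-11, 0--1-, 011-0, 1-000, 10-00, 101-0, 1010-

-0110, -1-11, 011-0, 1-000, 10-00, 101-0, 1010-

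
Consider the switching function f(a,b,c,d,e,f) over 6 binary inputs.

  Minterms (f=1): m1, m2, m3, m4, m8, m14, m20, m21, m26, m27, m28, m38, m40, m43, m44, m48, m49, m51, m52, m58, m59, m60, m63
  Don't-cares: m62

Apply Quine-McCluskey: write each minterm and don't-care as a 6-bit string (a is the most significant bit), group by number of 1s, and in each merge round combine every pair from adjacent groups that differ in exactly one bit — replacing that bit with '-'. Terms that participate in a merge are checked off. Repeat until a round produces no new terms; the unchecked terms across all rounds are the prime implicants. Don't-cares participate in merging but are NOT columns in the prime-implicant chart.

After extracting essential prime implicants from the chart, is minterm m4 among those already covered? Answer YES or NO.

YES

[col 0] 000001*, 000010*, 000011*, 000100*, 001000*, 001110, 010100*, 010101*, 011010*, 011011*, 011100*, 100110, 101000*, 101011*, 101100*, 110000*, 110001*, 110011*, 110100*, 111010*, 111011*, 111100*, 111110*, 111111*
[col 1] -01000, -10100*, -11010*, -11011*, -11100*, 0-0100, 0000-1, 00001-, 01-100*, 01010-, 01101-*, 1-1011, 1-1100, 101-00, 11-011, 11-100*, 110-00, 1100-1, 11000-, 111-10*, 111-11*, 11101-*, 1111-0, 11111-*
[col 2] -1-100, -1101-, 111-1-
Prime implicants: -01000, -1-100, -1101-, 0-0100, 0000-1, 00001-, 001110, 01010-, 1-1011, 1-1100, 100110, 101-00, 11-011, 110-00, 1100-1, 11000-, 111-1-, 1111-0
PI chart (minterm → PIs covering it):
  1 | 0000-1  (sole → essential)
  2 | 00001-  (sole → essential)
  3 | 0000-1,00001-
  4 | 0-0100  (sole → essential)
  8 | -01000  (sole → essential)
  14 | 001110  (sole → essential)
  20 | -1-100,0-0100,01010-
  21 | 01010-  (sole → essential)
  26 | -1101-  (sole → essential)
  27 | -1101-  (sole → essential)
  28 | -1-100  (sole → essential)
  38 | 100110  (sole → essential)
  40 | -01000,101-00
  43 | 1-1011  (sole → essential)
  44 | 1-1100,101-00
  48 | 110-00,11000-
  49 | 1100-1,11000-
  51 | 11-011,1100-1
  52 | -1-100,110-00
  58 | -1101-,111-1-
  59 | -1101-,1-1011,11-011,111-1-
  60 | -1-100,1-1100,1111-0
  63 | 111-1-  (sole → essential)
Essential prime implicants: -01000, -1-100, -1101-, 0-0100, 0000-1, 00001-, 001110, 01010-, 1-1011, 100110, 111-1-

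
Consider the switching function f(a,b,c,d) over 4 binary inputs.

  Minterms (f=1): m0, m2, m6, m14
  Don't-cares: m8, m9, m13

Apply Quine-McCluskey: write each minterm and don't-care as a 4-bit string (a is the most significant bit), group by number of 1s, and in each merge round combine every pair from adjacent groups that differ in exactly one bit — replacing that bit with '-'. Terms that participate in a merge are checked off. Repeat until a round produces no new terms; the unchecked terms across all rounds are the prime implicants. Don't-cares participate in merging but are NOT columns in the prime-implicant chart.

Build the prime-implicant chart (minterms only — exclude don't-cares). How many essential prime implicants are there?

1

Round 0: 0000✓ 0010✓ 0110✓ 1000✓ 1001✓ 1101✓ 1110✓
Round 1: -000 -110 0-10 00-0 1-01 100-
PIs = {-000, -110, 0-10, 00-0, 1-01, 100-}
Coverage chart:
  m0: -000,00-0
  m2: 0-10,00-0
  m6: -110,0-10
  m14: -110 ←essential
Essential: -110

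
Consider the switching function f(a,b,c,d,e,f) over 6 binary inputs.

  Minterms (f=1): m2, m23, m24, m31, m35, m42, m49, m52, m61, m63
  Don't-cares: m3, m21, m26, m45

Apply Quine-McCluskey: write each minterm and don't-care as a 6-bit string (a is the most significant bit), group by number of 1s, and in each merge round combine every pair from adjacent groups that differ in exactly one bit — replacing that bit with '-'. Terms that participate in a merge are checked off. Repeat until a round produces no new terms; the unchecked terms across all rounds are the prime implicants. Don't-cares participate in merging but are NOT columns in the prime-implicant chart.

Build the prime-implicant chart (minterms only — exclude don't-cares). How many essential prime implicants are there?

6

Round 0: 000010✓ 000011✓ 010101✓ 010111✓ 011000✓ 011010✓ 011111✓ 100011✓ 101010 101101✓ 110001 110100 111101✓ 111111✓
Round 1: -00011 -11111 00001- 01-111 0101-1 0110-0 1-1101 1111-1
PIs = {-00011, -11111, 00001-, 01-111, 0101-1, 0110-0, 1-1101, 101010, 110001, 110100, 1111-1}
Coverage chart:
  m2: 00001- ←essential
  m23: 01-111,0101-1
  m24: 0110-0 ←essential
  m31: -11111,01-111
  m35: -00011 ←essential
  m42: 101010 ←essential
  m49: 110001 ←essential
  m52: 110100 ←essential
  m61: 1-1101,1111-1
  m63: -11111,1111-1
Essential: -00011, 00001-, 0110-0, 101010, 110001, 110100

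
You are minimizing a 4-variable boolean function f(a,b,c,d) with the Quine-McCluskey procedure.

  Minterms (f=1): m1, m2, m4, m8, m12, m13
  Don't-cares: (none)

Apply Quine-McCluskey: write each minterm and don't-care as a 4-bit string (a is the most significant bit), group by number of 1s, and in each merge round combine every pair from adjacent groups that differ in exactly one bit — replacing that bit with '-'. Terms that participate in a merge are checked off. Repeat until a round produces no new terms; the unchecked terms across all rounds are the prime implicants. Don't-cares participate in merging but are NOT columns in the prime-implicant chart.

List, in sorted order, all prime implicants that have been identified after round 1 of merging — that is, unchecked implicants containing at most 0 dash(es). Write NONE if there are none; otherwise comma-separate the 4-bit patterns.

[col 0] 0001, 0010, 0100*, 1000*, 1100*, 1101*
[col 1] -100, 1-00, 110-
Prime implicants: -100, 0001, 0010, 1-00, 110-

0001, 0010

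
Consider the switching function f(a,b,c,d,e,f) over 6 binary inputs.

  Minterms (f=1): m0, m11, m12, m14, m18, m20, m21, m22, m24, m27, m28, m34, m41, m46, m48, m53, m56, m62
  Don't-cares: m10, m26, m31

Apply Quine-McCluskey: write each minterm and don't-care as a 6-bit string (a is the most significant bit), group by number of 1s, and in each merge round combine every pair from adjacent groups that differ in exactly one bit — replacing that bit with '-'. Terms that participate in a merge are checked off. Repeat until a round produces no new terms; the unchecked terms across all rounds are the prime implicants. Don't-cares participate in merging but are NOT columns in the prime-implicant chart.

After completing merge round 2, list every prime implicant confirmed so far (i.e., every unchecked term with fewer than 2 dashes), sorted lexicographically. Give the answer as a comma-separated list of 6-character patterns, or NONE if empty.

-01110, -10101, -11000, 0-1100, 000000, 001-10, 0011-0, 01-010, 01-100, 010-10, 0101-0, 01010-, 011-00, 011-11, 0110-0, 1-1110, 100010, 101001, 11-000

[col 0] 000000, 001010*, 001011*, 001100*, 001110*, 010010*, 010100*, 010101*, 010110*, 011000*, 011010*, 011011*, 011100*, 011111*, 100010, 101001, 101110*, 110000*, 110101*, 111000*, 111110*
[col 1] -01110, -10101, -11000, 0-1010*, 0-1011*, 0-1100, 001-10, 00101-*, 0011-0, 01-010, 01-100, 010-10, 0101-0, 01010-, 011-00, 011-11, 0110-0, 01101-*, 1-1110, 11-000
[col 2] 0-101-
Prime implicants: -01110, -10101, -11000, 0-101-, 0-1100, 000000, 001-10, 0011-0, 01-010, 01-100, 010-10, 0101-0, 01010-, 011-00, 011-11, 0110-0, 1-1110, 100010, 101001, 11-000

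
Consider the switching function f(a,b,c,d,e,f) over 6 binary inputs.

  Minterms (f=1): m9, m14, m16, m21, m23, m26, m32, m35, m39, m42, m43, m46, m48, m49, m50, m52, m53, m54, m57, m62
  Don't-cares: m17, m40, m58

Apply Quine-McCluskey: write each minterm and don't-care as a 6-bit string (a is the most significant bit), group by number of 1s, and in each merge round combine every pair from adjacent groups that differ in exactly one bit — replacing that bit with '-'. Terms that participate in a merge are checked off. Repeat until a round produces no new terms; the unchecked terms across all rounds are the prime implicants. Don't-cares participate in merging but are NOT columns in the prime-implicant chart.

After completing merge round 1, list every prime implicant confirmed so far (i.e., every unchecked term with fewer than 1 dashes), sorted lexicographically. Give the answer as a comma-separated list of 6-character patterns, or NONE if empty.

Round 0: 001001 001110✓ 010000✓ 010001✓ 010101✓ 010111✓ 011010✓ 100000✓ 100011✓ 100111✓ 101000✓ 101010✓ 101011✓ 101110✓ 110000✓ 110001✓ 110010✓ 110100✓ 110101✓ 110110✓ 111001✓ 111010✓ 111110✓
Round 1: -01110 -10000✓ -10001✓ -10101✓ -11010 010-01✓ 01000-✓ 0101-1 1-0000 1-1010✓ 1-1110✓ 10-000 10-011 100-11 101-10✓ 1010-0 10101- 11-001 11-010✓ 11-110✓ 110-00✓ 110-01✓ 110-10✓ 1100-0✓ 11000-✓ 1101-0✓ 11010-✓ 111-10✓
Round 2: -10-01 -1000- 1-1-10 11--10 110--0 110-0-
PIs = {-01110, -10-01, -1000-, -11010, 001001, 0101-1, 1-0000, 1-1-10, 10-000, 10-011, 100-11, 1010-0, 10101-, 11--10, 11-001, 110--0, 110-0-}

001001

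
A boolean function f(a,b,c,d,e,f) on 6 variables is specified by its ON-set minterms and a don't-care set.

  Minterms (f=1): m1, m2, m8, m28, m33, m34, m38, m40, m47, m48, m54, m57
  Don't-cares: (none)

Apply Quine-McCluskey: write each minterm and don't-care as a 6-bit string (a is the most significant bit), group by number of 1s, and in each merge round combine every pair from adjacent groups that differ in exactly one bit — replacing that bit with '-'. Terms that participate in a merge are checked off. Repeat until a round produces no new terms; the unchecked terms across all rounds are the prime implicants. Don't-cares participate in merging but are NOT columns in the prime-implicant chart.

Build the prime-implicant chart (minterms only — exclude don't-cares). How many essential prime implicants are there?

8

size-2^0 implicants → 000001(✓)  000010(✓)  001000(✓)  011100  100001(✓)  100010(✓)  100110(✓)  101000(✓)  101111  110000  110110(✓)  111001
size-2^1 implicants → -00001  -00010  -01000  1-0110  100-10
Unchecked terms (primes): -00001, -00010, -01000, 011100, 1-0110, 100-10, 101111, 110000, 111001
Minterm coverage:
  m1 ⊆ -00001 [E]
  m2 ⊆ -00010 [E]
  m8 ⊆ -01000 [E]
  m28 ⊆ 011100 [E]
  m33 ⊆ -00001 [E]
  m34 ⊆ -00010,100-10
  m38 ⊆ 1-0110,100-10
  m40 ⊆ -01000 [E]
  m47 ⊆ 101111 [E]
  m48 ⊆ 110000 [E]
  m54 ⊆ 1-0110 [E]
  m57 ⊆ 111001 [E]
E = {-00001, -00010, -01000, 011100, 1-0110, 101111, 110000, 111001}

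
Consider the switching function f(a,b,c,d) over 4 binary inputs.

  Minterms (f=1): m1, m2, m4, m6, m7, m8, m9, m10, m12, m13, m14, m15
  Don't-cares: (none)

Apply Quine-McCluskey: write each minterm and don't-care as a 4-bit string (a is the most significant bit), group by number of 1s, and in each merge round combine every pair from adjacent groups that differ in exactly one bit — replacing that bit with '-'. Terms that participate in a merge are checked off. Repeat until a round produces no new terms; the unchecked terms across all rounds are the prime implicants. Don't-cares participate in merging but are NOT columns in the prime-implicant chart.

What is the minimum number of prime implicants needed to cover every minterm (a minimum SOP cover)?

5

Round 0: 0001✓ 0010✓ 0100✓ 0110✓ 0111✓ 1000✓ 1001✓ 1010✓ 1100✓ 1101✓ 1110✓ 1111✓
Round 1: -001 -010✓ -100✓ -110✓ -111✓ 0-10✓ 01-0✓ 011-✓ 1-00✓ 1-01✓ 1-10✓ 10-0✓ 100-✓ 11-0✓ 11-1✓ 110-✓ 111-✓
Round 2: --10 -1-0 -11- 1--0 1-0- 11--
PIs = {--10, -001, -1-0, -11-, 1--0, 1-0-, 11--}
Coverage chart:
  m1: -001 ←essential
  m2: --10 ←essential
  m4: -1-0 ←essential
  m6: --10,-1-0,-11-
  m7: -11- ←essential
  m8: 1--0,1-0-
  m9: -001,1-0-
  m10: --10,1--0
  m12: -1-0,1--0,1-0-,11--
  m13: 1-0-,11--
  m14: --10,-1-0,-11-,1--0,11--
  m15: -11-,11--
Essential: --10, -001, -1-0, -11-
Petrick residual → 1-0-
Min cover (5 terms): cd' + b'c'd + bd' + bc + ac'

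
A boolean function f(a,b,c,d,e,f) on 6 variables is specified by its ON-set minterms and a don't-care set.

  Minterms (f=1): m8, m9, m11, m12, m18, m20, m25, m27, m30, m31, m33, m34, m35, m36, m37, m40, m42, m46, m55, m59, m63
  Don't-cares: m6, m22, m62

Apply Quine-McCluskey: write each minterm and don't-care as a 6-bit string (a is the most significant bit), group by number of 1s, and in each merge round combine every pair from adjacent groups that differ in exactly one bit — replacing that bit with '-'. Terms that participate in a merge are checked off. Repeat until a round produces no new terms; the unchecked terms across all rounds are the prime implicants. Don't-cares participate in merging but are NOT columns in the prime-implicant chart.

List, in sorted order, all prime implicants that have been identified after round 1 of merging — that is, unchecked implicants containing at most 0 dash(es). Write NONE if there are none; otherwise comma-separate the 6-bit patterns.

NONE

[col 0] 000110*, 001000*, 001001*, 001011*, 001100*, 010010*, 010100*, 010110*, 011001*, 011011*, 011110*, 011111*, 100001*, 100010*, 100011*, 100100*, 100101*, 101000*, 101010*, 101110*, 110111*, 111011*, 111110*, 111111*
[col 1] -01000, -11011*, -11110*, -11111*, 0-0110, 0-1001*, 0-1011*, 001-00, 0010-1*, 00100-, 01-110, 010-10, 0101-0, 011-11*, 0110-1*, 01111-*, 1-1110, 10-010, 100-01, 1000-1, 10001-, 10010-, 101-10, 1010-0, 11-111, 111-11*, 11111-*
[col 2] -11-11, -1111-, 0-10-1
Prime implicants: -01000, -11-11, -1111-, 0-0110, 0-10-1, 001-00, 00100-, 01-110, 010-10, 0101-0, 1-1110, 10-010, 100-01, 1000-1, 10001-, 10010-, 101-10, 1010-0, 11-111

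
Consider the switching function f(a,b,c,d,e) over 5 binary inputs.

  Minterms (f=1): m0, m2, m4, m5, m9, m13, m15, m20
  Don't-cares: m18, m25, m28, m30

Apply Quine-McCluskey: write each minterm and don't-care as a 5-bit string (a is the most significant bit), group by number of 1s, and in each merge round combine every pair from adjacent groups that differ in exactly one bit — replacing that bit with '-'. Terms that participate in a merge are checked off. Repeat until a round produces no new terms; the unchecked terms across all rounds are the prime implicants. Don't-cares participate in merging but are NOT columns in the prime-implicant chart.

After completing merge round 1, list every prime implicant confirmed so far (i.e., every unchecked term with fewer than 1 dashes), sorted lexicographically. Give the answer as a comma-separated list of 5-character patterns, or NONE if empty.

NONE

[col 0] 00000*, 00010*, 00100*, 00101*, 01001*, 01101*, 01111*, 10010*, 10100*, 11001*, 11100*, 11110*
[col 1] -0010, -0100, -1001, 0-101, 00-00, 000-0, 0010-, 01-01, 011-1, 1-100, 111-0
Prime implicants: -0010, -0100, -1001, 0-101, 00-00, 000-0, 0010-, 01-01, 011-1, 1-100, 111-0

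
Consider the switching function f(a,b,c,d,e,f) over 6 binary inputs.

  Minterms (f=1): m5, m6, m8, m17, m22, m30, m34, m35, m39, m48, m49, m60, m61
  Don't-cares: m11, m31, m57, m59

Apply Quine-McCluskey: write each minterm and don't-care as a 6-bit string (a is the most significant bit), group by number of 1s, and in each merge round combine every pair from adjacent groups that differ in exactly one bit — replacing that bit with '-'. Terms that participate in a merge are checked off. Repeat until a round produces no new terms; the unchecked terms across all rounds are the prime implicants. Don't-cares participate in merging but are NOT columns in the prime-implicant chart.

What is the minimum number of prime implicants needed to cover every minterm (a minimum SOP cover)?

9

[col 0] 000101, 000110*, 001000, 001011, 010001*, 010110*, 011110*, 011111*, 100010*, 100011*, 100111*, 110000*, 110001*, 111001*, 111011*, 111100*, 111101*
[col 1] -10001, 0-0110, 01-110, 01111-, 100-11, 10001-, 11-001, 11000-, 111-01, 1110-1, 11110-
Prime implicants: -10001, 0-0110, 000101, 001000, 001011, 01-110, 01111-, 100-11, 10001-, 11-001, 11000-, 111-01, 1110-1, 11110-
PI chart (minterm → PIs covering it):
  5 | 000101  (sole → essential)
  6 | 0-0110  (sole → essential)
  8 | 001000  (sole → essential)
  17 | -10001  (sole → essential)
  22 | 0-0110,01-110
  30 | 01-110,01111-
  34 | 10001-  (sole → essential)
  35 | 100-11,10001-
  39 | 100-11  (sole → essential)
  48 | 11000-  (sole → essential)
  49 | -10001,11-001,11000-
  60 | 11110-  (sole → essential)
  61 | 111-01,11110-
Essential prime implicants: -10001, 0-0110, 000101, 001000, 100-11, 10001-, 11000-, 11110-
Petrick residual → 01-110
Minimum SOP uses 9 PIs: bc'd'e'f + a'c'def' + a'b'c'de'f + a'b'cd'e'f' + a'bdef' + ab'c'ef + ab'c'd'e + abc'd'e' + abcde'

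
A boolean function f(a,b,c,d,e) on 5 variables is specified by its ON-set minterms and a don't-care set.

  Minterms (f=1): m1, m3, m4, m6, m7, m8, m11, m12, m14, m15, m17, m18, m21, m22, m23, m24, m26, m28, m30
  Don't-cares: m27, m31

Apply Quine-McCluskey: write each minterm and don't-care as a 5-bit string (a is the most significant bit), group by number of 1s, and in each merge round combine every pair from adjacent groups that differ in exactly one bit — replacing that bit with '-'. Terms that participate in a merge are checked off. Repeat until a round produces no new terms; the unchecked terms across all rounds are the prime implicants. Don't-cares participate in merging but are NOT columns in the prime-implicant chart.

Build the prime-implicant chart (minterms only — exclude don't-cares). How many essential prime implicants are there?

[col 0] 00001*, 00011*, 00100*, 00110*, 00111*, 01000*, 01011*, 01100*, 01110*, 01111*, 10001*, 10010*, 10101*, 10110*, 10111*, 11000*, 11010*, 11011*, 11100*, 11110*, 11111*
[col 1] -0001, -0110*, -0111*, -1000*, -1011*, -1100*, -1110*, -1111*, 0-011*, 0-100*, 0-110*, 0-111*, 00-11*, 000-1, 001-0*, 0011-*, 01-00*, 01-11*, 011-0*, 0111-*, 1-010*, 1-110*, 1-111*, 10-01, 10-10*, 101-1, 1011-*, 11-00*, 11-10*, 11-11*, 110-0*, 1101-*, 111-0*, 1111-*
[col 2] --110*, --111*, -011-*, -1-00, -1-11, -11-0, -111-*, 0--11, 0-1-0, 0-11-*, 1--10, 1-11-*, 11--0, 11-1-
[col 3] --11-
Prime implicants: --11-, -0001, -1-00, -1-11, -11-0, 0--11, 0-1-0, 000-1, 1--10, 10-01, 101-1, 11--0, 11-1-
PI chart (minterm → PIs covering it):
  1 | -0001,000-1
  3 | 0--11,000-1
  4 | 0-1-0  (sole → essential)
  6 | --11-,0-1-0
  7 | --11-,0--11
  8 | -1-00  (sole → essential)
  11 | -1-11,0--11
  12 | -1-00,-11-0,0-1-0
  14 | --11-,-11-0,0-1-0
  15 | --11-,-1-11,0--11
  17 | -0001,10-01
  18 | 1--10  (sole → essential)
  21 | 10-01,101-1
  22 | --11-,1--10
  23 | --11-,101-1
  24 | -1-00,11--0
  26 | 1--10,11--0,11-1-
  28 | -1-00,-11-0,11--0
  30 | --11-,-11-0,1--10,11--0,11-1-
Essential prime implicants: -1-00, 0-1-0, 1--10

3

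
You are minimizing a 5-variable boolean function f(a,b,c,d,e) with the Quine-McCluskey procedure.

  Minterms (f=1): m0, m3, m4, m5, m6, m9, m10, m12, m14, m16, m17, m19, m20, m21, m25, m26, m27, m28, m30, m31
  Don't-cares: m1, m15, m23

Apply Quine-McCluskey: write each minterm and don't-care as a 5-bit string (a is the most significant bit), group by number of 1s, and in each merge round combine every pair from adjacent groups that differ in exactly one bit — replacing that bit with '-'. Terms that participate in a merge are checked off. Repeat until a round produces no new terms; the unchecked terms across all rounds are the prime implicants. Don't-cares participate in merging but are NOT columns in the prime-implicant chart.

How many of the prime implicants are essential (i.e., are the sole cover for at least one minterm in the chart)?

[col 0] 00000*, 00001*, 00011*, 00100*, 00101*, 00110*, 01001*, 01010*, 01100*, 01110*, 01111*, 10000*, 10001*, 10011*, 10100*, 10101*, 10111*, 11001*, 11010*, 11011*, 11100*, 11110*, 11111*
[col 1] -0000*, -0001*, -0011*, -0100*, -0101*, -1001*, -1010*, -1100*, -1110*, -1111*, 0-001*, 0-100*, 0-110*, 00-00*, 00-01*, 000-1*, 0000-*, 001-0*, 0010-*, 01-10*, 011-0*, 0111-*, 1-001*, 1-011*, 1-100*, 1-111*, 10-00*, 10-01*, 10-11*, 100-1*, 1000-*, 101-1*, 1010-*, 11-10*, 11-11*, 110-1*, 1101-*, 111-0*, 1111-*
[col 2] --001, --100, -0-00*, -0-01*, -00-1, -000-*, -010-*, -1-10, -11-0, -111-, 0-1-0, 00-0-*, 1--11, 1-0-1, 10--1, 10-0-*, 11-1-
[col 3] -0-0-
Prime implicants: --001, --100, -0-0-, -00-1, -1-10, -11-0, -111-, 0-1-0, 1--11, 1-0-1, 10--1, 11-1-
PI chart (minterm → PIs covering it):
  0 | -0-0-  (sole → essential)
  3 | -00-1  (sole → essential)
  4 | --100,-0-0-,0-1-0
  5 | -0-0-  (sole → essential)
  6 | 0-1-0  (sole → essential)
  9 | --001  (sole → essential)
  10 | -1-10  (sole → essential)
  12 | --100,-11-0,0-1-0
  14 | -1-10,-11-0,-111-,0-1-0
  16 | -0-0-  (sole → essential)
  17 | --001,-0-0-,-00-1,1-0-1,10--1
  19 | -00-1,1--11,1-0-1,10--1
  20 | --100,-0-0-
  21 | -0-0-,10--1
  25 | --001,1-0-1
  26 | -1-10,11-1-
  27 | 1--11,1-0-1,11-1-
  28 | --100,-11-0
  30 | -1-10,-11-0,-111-,11-1-
  31 | -111-,1--11,11-1-
Essential prime implicants: --001, -0-0-, -00-1, -1-10, 0-1-0

5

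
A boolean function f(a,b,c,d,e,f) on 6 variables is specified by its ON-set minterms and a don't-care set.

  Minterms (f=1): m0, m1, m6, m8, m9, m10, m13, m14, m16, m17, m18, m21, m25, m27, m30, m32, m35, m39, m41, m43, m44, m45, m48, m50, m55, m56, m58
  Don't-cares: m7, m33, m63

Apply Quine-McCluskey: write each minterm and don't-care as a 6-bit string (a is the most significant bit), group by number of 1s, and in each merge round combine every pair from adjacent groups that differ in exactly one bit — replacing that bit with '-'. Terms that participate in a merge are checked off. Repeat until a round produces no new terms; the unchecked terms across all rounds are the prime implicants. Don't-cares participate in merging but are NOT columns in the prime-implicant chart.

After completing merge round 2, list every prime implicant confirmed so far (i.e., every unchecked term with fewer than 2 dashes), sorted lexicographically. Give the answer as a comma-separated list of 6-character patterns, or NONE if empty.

Round 0: 000000✓ 000001✓ 000110✓ 000111✓ 001000✓ 001001✓ 001010✓ 001101✓ 001110✓ 010000✓ 010001✓ 010010✓ 010101✓ 011001✓ 011011✓ 011110✓ 100000✓ 100001✓ 100011✓ 100111✓ 101001✓ 101011✓ 101100✓ 101101✓ 110000✓ 110010✓ 110111✓ 111000✓ 111010✓ 111111✓
Round 1: -00000✓ -00001✓ -00111 -01001✓ -01101✓ -10000✓ -10010✓ 0-0000✓ 0-0001✓ 0-1001✓ 0-1110 00-000✓ 00-001✓ 00-110 00000-✓ 00011- 001-01✓ 001-10 0010-0 00100-✓ 01-001✓ 010-01 0100-0✓ 01000-✓ 0110-1 1-0000✓ 1-0111 10-001✓ 10-011✓ 100-11 1000-1✓ 10000-✓ 101-01✓ 1010-1✓ 10110- 11-000✓ 11-010✓ 11-111 1100-0✓ 1110-0✓
Round 2: --0000 -0-001 -0000- -01-01 -100-0 0--001 0-000- 00-00- 10-0-1 11-0-0
PIs = {--0000, -0-001, -0000-, -00111, -01-01, -100-0, 0--001, 0-000-, 0-1110, 00-00-, 00-110, 00011-, 001-10, 0010-0, 010-01, 0110-1, 1-0111, 10-0-1, 100-11, 10110-, 11-0-0, 11-111}

-00111, 0-1110, 00-110, 00011-, 001-10, 0010-0, 010-01, 0110-1, 1-0111, 100-11, 10110-, 11-111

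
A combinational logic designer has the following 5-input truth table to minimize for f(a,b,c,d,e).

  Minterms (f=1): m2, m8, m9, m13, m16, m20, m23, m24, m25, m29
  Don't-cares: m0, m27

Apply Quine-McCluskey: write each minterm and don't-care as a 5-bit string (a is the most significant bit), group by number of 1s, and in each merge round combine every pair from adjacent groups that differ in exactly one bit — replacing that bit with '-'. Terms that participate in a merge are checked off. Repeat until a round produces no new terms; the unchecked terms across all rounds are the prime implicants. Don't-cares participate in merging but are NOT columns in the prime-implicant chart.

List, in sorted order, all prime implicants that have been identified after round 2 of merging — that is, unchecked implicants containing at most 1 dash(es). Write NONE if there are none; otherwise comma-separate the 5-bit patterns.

000-0, 10-00, 10111, 110-1

size-2^0 implicants → 00000(✓)  00010(✓)  01000(✓)  01001(✓)  01101(✓)  10000(✓)  10100(✓)  10111  11000(✓)  11001(✓)  11011(✓)  11101(✓)
size-2^1 implicants → -0000(✓)  -1000(✓)  -1001(✓)  -1101(✓)  0-000(✓)  000-0  01-01(✓)  0100-(✓)  1-000(✓)  10-00  11-01(✓)  110-1  1100-(✓)
size-2^2 implicants → --000  -1-01  -100-
Unchecked terms (primes): --000, -1-01, -100-, 000-0, 10-00, 10111, 110-1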